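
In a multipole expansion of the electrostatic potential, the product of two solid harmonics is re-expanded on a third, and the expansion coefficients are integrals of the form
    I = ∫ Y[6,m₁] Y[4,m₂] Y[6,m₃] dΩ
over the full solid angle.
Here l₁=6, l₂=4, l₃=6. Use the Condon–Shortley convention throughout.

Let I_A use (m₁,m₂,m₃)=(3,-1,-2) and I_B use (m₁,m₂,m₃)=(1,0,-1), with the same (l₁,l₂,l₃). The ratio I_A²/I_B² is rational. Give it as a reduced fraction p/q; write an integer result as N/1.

7605/4096

l's match ⇒ only the (l;m) 3-j factors differ between A and B.
A: triangle coeff Δ(6,4,6) = 1/15315300; Σ_t [0,3]: t=0:+1/103680 t=1:−1/34560 t=2:+1/120960 t=3:−1/5806080 = -13/1161216; (3j)²=65/5236 [(6 4 6; 3 -1 -2)], sign=-1
B: triangle coeff Δ(6,4,6) = 1/15315300; Σ_t [0,4]: t=0:+1/414720 t=1:−1/20736 t=2:+1/11520 t=3:−1/51840 t=4:+1/2903040 = 1/45360; (3j)²=1024/153153 [(6 4 6; 1 0 -1)], sign=-1
I_A²/I_B² = (65/5236)/(1024/153153) = 7605/4096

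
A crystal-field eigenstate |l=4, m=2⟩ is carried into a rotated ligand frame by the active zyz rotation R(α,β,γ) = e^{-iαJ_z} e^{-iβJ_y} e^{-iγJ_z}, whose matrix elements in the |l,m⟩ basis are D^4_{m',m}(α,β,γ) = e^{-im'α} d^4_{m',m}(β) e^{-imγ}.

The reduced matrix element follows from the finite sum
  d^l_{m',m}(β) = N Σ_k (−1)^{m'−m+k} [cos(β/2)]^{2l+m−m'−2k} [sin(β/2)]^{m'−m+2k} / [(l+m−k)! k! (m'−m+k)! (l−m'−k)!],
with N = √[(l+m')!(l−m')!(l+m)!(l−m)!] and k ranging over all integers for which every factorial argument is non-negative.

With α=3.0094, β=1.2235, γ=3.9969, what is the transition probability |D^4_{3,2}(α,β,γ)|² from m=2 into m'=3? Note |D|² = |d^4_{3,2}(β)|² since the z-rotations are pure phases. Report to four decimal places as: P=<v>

First d^4_{3,2}(β=1.2235), then the phase factors e^{-i(3)α} and e^{-i(2)γ}:
Half-angle: c=0.818644, s=0.574301. N=√(5040·1·720·2)=2693.993318
Admissible k: 0..1 (factorial args all ≥0)
  k=0: (−1)^1·2693.9933/(720)·0.8186^7·0.5743^1 = -0.529505
  k=1: (−1)^2·2693.9933/(240)·0.8186^5·0.5743^3 = +0.781772
d^4_{3,2}(1.2235) = -0.529505 +0.781772 = +0.252267
|D^4_{3,2}|² = |d^4_{3,2}(β)|² = (+0.252267)² = 0.063639 (the z-rotation phases have unit modulus)

P=0.0636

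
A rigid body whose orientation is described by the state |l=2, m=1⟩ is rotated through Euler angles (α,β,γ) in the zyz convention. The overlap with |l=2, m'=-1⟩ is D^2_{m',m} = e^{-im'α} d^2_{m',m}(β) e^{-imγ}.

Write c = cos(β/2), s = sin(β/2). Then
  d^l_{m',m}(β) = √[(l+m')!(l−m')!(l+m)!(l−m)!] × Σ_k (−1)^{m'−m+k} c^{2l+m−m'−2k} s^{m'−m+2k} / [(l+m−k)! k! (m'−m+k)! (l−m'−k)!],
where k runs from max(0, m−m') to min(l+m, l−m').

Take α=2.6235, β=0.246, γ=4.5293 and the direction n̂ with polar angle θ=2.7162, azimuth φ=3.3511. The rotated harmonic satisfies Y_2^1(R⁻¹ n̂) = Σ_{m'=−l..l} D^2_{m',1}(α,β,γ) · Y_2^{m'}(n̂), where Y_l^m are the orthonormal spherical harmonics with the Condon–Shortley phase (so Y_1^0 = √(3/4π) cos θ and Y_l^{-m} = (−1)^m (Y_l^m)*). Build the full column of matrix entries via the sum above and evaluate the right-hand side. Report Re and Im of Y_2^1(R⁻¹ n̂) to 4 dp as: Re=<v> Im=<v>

Re=-0.2278 Im=0.2886

Need the full column D^2_{m',1} for m'=−2..2 at α=2.6235, β=0.2460, γ=4.5293.
cos(β/2)=0.992445, sin(β/2)=0.122690
d^2_{-2,1}: single k=3 term ⇒ +0.003666;  D = +0.002761+0.002411i
d^2_{-1,1}: k∈[2..3] ⇒ +0.044479 -0.000227 = +0.044252;  D = -0.014549-0.041792i
d^2_{0,1}: k∈[1..2] ⇒ +0.293768 -0.004490 = +0.289278;  D = -0.052668+0.284443i
d^2_{1,1}: k∈[0..1] ⇒ +0.970121 -0.044479 = +0.925642;  D = +0.597151-0.707265i
d^2_{2,1}: single k=0 term ⇒ -0.239861;  D = +0.225193-0.082591i
Y_2^{m'}(θ=2.7162,φ=3.3511) and Σ D·Y over m':
  (+0.0028+0.0024i)·(+0.0601-0.0268i)  (-0.0145-0.0418i)·(+0.2841-0.0604i)  (-0.0527+0.2844i)·(+0.4696+0.0000i)  (+0.5972-0.7073i)·(-0.2841-0.0604i)  (+0.2252-0.0826i)·(+0.0601+0.0268i)
Y_2^1(R⁻¹ n̂) = -0.227756+0.288563i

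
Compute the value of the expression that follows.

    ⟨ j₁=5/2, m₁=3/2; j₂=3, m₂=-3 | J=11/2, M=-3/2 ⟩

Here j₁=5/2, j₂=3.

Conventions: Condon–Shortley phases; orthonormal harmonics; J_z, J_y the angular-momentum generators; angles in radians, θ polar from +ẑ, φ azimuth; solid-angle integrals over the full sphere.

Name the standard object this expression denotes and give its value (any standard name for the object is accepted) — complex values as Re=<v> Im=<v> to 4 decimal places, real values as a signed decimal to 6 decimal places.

Clebsch–Gordan coefficient, +√(1/66) ≈ +0.123091

This is a Clebsch–Gordan (vector-coupling) coefficient.
j₁+j₂−J=0  J+j₁−j₂=5  J−j₁+j₂=6  j₁+j₂+J+1=12
(j₁±m₁, j₂±m₂, J±M) = (4,1,0,6,4,7)
P² = 49766400/11
sum k=0..0:
  [0] +1/17280 = 1/17280
S = 1/17280
C² = P²·S² = 1/66 ; C = +0.123091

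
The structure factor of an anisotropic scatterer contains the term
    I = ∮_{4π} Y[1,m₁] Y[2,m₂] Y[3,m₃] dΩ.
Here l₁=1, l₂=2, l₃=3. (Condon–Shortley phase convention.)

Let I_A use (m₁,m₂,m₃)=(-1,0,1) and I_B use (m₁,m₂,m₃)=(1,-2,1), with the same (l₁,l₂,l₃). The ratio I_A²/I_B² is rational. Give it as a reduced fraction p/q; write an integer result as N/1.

l's match ⇒ only the (l;m) 3-j factors differ between A and B.
A: triangle coeff Δ(1,2,3) = 1/105; Σ_t [0,0]: t=0:+1/8 = 1/8; (3j)²=2/35 [(1 2 3; -1 0 1)], sign=+1
B: triangle coeff Δ(1,2,3) = 1/105; Σ_t [0,0]: t=0:+1/48 = 1/48; (3j)²=1/105 [(1 2 3; 1 -2 1)], sign=+1
I_A²/I_B² = (2/35)/(1/105) = 6/1

6/1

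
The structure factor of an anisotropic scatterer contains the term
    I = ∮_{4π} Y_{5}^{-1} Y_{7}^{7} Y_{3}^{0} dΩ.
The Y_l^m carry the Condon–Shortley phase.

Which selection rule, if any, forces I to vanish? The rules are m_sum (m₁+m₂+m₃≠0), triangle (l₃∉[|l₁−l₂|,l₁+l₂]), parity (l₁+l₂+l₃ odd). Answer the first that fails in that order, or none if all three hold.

m₁+m₂+m₃ = -1 + 7 + 0 = 6  ✗
triangle: |5−7|=2 ≤ l₃=3 ≤ 5+7=12
parity: l₁+l₂+l₃ = 15 is odd

m_sum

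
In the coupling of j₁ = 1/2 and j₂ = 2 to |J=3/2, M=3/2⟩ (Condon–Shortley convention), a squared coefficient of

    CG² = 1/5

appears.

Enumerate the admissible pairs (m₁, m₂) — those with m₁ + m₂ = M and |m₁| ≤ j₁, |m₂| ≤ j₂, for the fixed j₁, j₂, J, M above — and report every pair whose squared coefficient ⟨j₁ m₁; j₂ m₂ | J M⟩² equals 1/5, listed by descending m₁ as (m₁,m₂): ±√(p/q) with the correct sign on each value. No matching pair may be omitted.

Admissible pairs with m₁+m₂ = M = 3/2: (-1/2,2), (1/2,1)
  (m₁,m₂)=(1/2,1): CG² = 1/5, CG = +√(1/5)   ← matches the target
  (m₁,m₂)=(-1/2,2): CG² = 4/5, CG = −√(4/5)
Pairs with CG² = 1/5: (1/2,1): +√(1/5)

(1/2,1): +√(1/5)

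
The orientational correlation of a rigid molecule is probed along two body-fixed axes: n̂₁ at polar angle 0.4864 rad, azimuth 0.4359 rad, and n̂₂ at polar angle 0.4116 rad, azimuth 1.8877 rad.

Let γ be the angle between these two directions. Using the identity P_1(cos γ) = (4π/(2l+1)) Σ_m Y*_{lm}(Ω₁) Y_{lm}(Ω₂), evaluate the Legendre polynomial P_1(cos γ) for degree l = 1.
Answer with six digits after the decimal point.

0.832391

Expand P_1 via completeness: Σ_{m} conj(Y_{1,m}) at Ω₁ times Y_{1,m} at Ω₂ —
  term(m=-1) = 0.00265 - 0.02217j   from Y*(Ω₁)=0.14640 + 0.06819j, Y(Ω₂)=-0.04307 - 0.13134j
  term(m=+0) = 0.19342 + 0.00000j   from Y*(Ω₁)=0.43194 + 0.00000j, Y(Ω₂)=0.44780 + 0.00000j
  term(m=+1) = 0.00265 + 0.02217j   from Y*(Ω₁)=-0.14640 + 0.06819j, Y(Ω₂)=0.04307 - 0.13134j
Accumulated sum 0.19872 + 0.00000j; after 4π/(2l+1) scaling, 0.83239 + 0.00000j ⇒ P_1 = 0.832391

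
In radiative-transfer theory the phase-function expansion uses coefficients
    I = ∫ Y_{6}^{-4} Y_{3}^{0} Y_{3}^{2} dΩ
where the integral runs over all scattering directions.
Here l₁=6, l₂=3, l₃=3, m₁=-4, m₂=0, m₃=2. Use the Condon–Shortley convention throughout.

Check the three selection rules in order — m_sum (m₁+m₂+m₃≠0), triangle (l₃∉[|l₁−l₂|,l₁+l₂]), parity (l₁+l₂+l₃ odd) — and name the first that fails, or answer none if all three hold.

azimuthal sum: -4 + 0 + 2 = -2  ✗
3 ≤ 3 ≤ 9 (triangle on l)
L = 6 + 3 + 3 = 12 (even)

m_sum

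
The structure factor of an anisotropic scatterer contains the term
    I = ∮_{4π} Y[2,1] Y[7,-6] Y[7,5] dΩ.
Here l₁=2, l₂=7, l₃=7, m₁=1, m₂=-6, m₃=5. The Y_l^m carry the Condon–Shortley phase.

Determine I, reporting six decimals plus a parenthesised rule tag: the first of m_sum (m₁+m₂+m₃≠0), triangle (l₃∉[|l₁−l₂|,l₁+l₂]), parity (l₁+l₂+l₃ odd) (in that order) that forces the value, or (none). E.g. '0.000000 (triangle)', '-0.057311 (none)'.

0.196071 (none)

m-sum 0 ✓  L=16 even ✓  5≤7≤9 ✓
Π(2lᵢ+1) = 5×15×15 = 1125
triangle coeff Δ(2,7,7) = 1/185640
Σ_t [0,2]: t=0:+1/2419200 t=1:−1/518400 t=2:+1/2419200 = -1/907200
(3j)²=56/3315 [(2 7 7; 0 0 0)], sign=+1
Σ_t [0,1]: t=0:+1/79833600 t=1:−1/958003200 = 1/87091200
(3j)²=121/4760 [(2 7 7; 1 -6 5)], sign=+1
⇒ 4πI² = 1815/3757
I = (+1)√(1815/3757/(4π)) = 0.19607074
No selection rule forces the value: the integral is nonzero (none).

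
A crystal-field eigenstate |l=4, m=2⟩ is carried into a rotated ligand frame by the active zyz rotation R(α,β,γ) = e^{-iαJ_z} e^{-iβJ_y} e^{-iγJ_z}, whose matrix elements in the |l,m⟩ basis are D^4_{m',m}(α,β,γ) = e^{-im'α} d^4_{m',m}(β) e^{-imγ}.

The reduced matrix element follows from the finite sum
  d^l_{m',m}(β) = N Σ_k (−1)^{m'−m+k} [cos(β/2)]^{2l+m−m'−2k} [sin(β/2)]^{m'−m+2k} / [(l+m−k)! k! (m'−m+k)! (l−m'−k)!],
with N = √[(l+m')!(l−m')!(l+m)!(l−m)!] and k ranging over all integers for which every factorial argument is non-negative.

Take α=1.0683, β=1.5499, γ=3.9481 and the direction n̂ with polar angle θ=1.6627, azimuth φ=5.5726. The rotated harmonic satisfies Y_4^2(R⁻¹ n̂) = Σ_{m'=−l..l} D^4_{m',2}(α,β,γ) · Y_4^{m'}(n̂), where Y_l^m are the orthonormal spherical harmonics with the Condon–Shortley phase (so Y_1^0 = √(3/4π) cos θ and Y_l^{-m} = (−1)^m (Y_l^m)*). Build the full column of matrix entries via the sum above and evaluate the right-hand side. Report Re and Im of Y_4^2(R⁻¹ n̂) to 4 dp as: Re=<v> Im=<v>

Need the full column D^4_{m',2} for m'=−4..4 at α=1.0683, β=1.5499, γ=3.9481.
cos(β/2)=0.714456, sin(β/2)=0.699680
d^4_{-4,2}: single k=6 term ⇒ +0.316904;  D = -0.280886+0.146735i
d^4_{-3,2}: k∈[5..6] ⇒ +0.686452 -0.219451 = +0.467001;  D = -0.009848+0.466897i
d^4_{-2,2}: k∈[4..6] ⇒ +0.936682 -0.718671 +0.057438 = +0.275448;  D = +0.238547+0.137721i
d^4_{-1,2}: k∈[3..5] ⇒ +0.901761 -1.297272 +0.248834 = -0.146677;  D = -0.125449+0.076004i
d^4_{0,2}: k∈[2..4] ⇒ +0.617694 -1.579759 +0.568160 = -0.393905;  D = +0.016625+0.393554i
d^4_{1,2}: k∈[1..3] ⇒ +0.282075 -1.352642 +0.864848 = -0.205719;  D = +0.184309+0.091380i
d^4_{2,2}: k∈[0..2] ⇒ +0.067890 -0.781328 +0.936682 = +0.223243;  D = -0.183233+0.127526i
d^4_{3,2}: k∈[0..1] ⇒ -0.248767 +0.715751 = +0.466984;  D = +0.049187+0.464386i
d^4_{4,2}: single k=0 term ⇒ +0.344533;  D = +0.317741+0.133206i
Y_4^{m'}(θ=1.6627,φ=5.5726) and Σ D·Y over m':
  (-0.2809+0.1467i)·(-0.4158+0.1283i)  (-0.0098+0.4669i)·(+0.0603-0.0960i)  (+0.2385+0.1377i)·(-0.0465-0.3087i)  (-0.1254+0.0760i)·(+0.0964+0.0829i)  (+0.0166+0.3936i)·(+0.2909+0.0000i)  (+0.1843+0.0914i)·(-0.0964+0.0829i)  (-0.1832+0.1275i)·(-0.0465+0.3087i)  (+0.0492+0.4644i)·(-0.0603-0.0960i)  (+0.3177+0.1332i)·(-0.4158-0.1283i)
Y_4^2(R⁻¹ n̂) = +0.030492-0.221455i

Re=0.0305 Im=-0.2215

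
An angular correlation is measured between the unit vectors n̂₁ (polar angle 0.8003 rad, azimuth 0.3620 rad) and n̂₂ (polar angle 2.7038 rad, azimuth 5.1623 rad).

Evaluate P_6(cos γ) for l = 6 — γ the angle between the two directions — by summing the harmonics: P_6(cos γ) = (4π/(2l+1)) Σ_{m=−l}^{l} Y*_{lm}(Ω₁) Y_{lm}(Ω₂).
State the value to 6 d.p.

Expand P_6 via completeness: Σ_{m} conj(Y_{6,m}) at Ω₁ times Y_{6,m} at Ω₂ —
  m=-6: (-0.03730 + 0.05438j) × (0.00253 + 0.00120j) = -0.00016 + 0.00009j  (running Σ = -0.00016 + 0.00009j)
  m=-5: (-0.05254 + 0.21542j) × (-0.01615 + 0.01303j) = -0.00196 - 0.00416j  (running Σ = -0.00212 - 0.00407j)
  m=-4: (0.05024 + 0.40707j) × (-0.02098 - 0.09005j) = 0.03560 - 0.01306j  (running Σ = 0.03348 - 0.01713j)
  m=-3: (0.18249 + 0.34647j) × (0.26415 + 0.05936j) = 0.02764 + 0.10235j  (running Σ = 0.06112 + 0.08522j)
  m=-2: (0.00425 + 0.00376j) × (-0.30714 + 0.38690j) = -0.00276 + 0.00049j  (running Σ = 0.05836 + 0.08571j)
  m=-1: (-0.34416 - 0.13033j) × (-0.17857 - 0.36975j) = 0.01327 + 0.15053j  (running Σ = 0.07163 + 0.23624j)
  m=0: (-0.11577 + 0.00000j) × (-0.21137 + 0.00000j) = 0.02447 + 0.00000j  (running Σ = 0.09610 + 0.23624j)
  m=1: (0.34416 - 0.13033j) × (0.17857 - 0.36975j) = 0.01327 - 0.15053j  (running Σ = 0.10937 + 0.08571j)
  m=2: (0.00425 - 0.00376j) × (-0.30714 - 0.38690j) = -0.00276 - 0.00049j  (running Σ = 0.10661 + 0.08522j)
  m=3: (-0.18249 + 0.34647j) × (-0.26415 + 0.05936j) = 0.02764 - 0.10235j  (running Σ = 0.13425 - 0.01713j)
  m=4: (0.05024 - 0.40707j) × (-0.02098 + 0.09005j) = 0.03560 + 0.01306j  (running Σ = 0.16985 - 0.00407j)
  m=5: (0.05254 + 0.21542j) × (0.01615 + 0.01303j) = -0.00196 + 0.00416j  (running Σ = 0.16789 + 0.00009j)
  m=6: (-0.03730 - 0.05438j) × (0.00253 - 0.00120j) = -0.00016 - 0.00009j  (running Σ = 0.16773 + 0.00000j)
Accumulated sum 0.16773 + 0.00000j; after 4π/(2l+1) scaling, 0.16214 + 0.00000j ⇒ P_6 = 0.162137

0.162137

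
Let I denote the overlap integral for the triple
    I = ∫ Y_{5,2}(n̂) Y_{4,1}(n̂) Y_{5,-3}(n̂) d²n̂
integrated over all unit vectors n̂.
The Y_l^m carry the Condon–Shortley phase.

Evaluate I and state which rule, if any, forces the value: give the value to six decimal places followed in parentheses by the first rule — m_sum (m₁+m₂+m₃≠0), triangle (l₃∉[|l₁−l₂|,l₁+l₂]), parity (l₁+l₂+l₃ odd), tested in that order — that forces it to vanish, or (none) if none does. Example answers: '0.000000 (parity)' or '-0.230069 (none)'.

Rules hold: Σm=0, L=14 even, 1≤5≤9.
N = 11·9·11 = 1089
Δ = 4!·6!·4!/15! = 1/3153150
Racah Σ t=0..4: t=0:+1/69120 t=1:−1/1728 t=2:+1/576 t=3:−1/1728 t=4:+1/69120 = 7/11520
⇒ 3j(5 4 5; 0 0 0)² = 2/143, sgn -1
Racah Σ t=1..3: t=1:−1/6912 t=2:+1/2880 t=3:−1/17280 = 1/6912
⇒ 3j(5 4 5; 2 1 -3)² = 5/429, sgn +1
4πI² = N·(3j₀)²·(3jₘ)² = 30/169
I = -1·√(0.177515/4π) = -0.11885360
No selection rule forces the value: the integral is nonzero (none).

-0.118854 (none)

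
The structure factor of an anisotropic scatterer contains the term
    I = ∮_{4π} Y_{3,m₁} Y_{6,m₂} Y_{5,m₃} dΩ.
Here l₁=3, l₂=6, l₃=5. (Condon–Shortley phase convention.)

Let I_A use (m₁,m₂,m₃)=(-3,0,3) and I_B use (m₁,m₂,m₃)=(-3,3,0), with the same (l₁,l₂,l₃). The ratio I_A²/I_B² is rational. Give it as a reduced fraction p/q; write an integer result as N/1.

1/3

Shared (l₁,l₂,l₃)=(3,6,5): N and (l;000)² cancel in I_A²/I_B².
A: Δ = 4!·2!·8!/15! = 1/675675; Racah Σ t=4..4: t=4:+1/69120 = 1/69120; ⇒ 3j(3 6 5; -3 0 3)² = 4/429, sgn +1
B: Δ = 4!·2!·8!/15! = 1/675675; Racah Σ t=4..4: t=4:+1/34560 = 1/34560; ⇒ 3j(3 6 5; -3 3 0)² = 4/143, sgn -1
I_A²/I_B² = (4/429)/(4/143) = 1/3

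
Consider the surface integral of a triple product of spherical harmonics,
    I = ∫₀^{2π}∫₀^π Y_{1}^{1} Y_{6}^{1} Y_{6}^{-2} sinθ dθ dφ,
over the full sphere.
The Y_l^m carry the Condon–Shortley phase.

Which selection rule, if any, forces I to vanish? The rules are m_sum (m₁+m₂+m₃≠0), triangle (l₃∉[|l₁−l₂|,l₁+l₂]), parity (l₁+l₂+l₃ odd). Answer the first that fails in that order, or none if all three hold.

parity

Σmᵢ = 0  ✓
l₃∈[|l₁−l₂|,l₁+l₂]=[5,7], have l₃=6  ✓
Σlᵢ = 13 ⇒ odd  ✗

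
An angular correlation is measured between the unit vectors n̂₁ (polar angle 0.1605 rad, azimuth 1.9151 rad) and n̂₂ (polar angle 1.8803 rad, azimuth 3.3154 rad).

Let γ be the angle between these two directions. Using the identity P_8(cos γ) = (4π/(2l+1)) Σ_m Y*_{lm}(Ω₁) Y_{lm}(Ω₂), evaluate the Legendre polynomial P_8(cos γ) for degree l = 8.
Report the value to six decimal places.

-0.200030

Expand P_8 via completeness: Σ_{m} conj(Y_{8,m}) at Ω₁ times Y_{8,m} at Ω₂ —
  [-8]  conj(Y_{8,-8})(Ω₁) = (-0.000000, 0.000000) ; Y_{8,-8}(Ω₂) = (0.062627, -0.343505) ; Δ = (0.000000, 0.000000)
  [-7]  conj(Y_{8,-7})(Ω₁) = (0.000004, 0.000004) ; Y_{8,-7}(Ω₂) = (0.154885, -0.418911) ; Δ = (0.000002, -0.000001)
  [-6]  conj(Y_{8,-6})(Ω₁) = (0.000041, -0.000075) ; Y_{8,-6}(Ω₂) = (0.055447, -0.095078) ; Δ = (-0.000005, -0.000008)
  [-5]  conj(Y_{8,-5})(Ω₁) = (-0.000961, -0.000146) ; Y_{8,-5}(Ω₂) = (-0.201608, 0.238504) ; Δ = (0.000229, -0.000200)
  [-4]  conj(Y_{8,-4})(Ω₁) = (0.001587, 0.008096) ; Y_{8,-4}(Ω₂) = (-0.182306, 0.152074) ; Δ = (-0.001520, -0.001235)
  [-3]  conj(Y_{8,-3})(Ω₁) = (0.044420, -0.026499) ; Y_{8,-3}(Ω₂) = (0.184110, -0.105762) ; Δ = (0.005376, -0.009577)
  [-2]  conj(Y_{8,-2})(Ω₁) = (-0.176122, -0.144948) ; Y_{8,-2}(Ω₂) = (0.259966, -0.094193) ; Δ = (-0.059439, -0.021092)
  [-1]  conj(Y_{8,-1})(Ω₁) = (-0.210417, 0.586796) ; Y_{8,-1}(Ω₂) = (-0.161427, 0.028343) ; Δ = (0.017335, -0.100689)
  [+0]  conj(Y_{8,0})(Ω₁) = (0.682685, -0.000000) ; Y_{8,0}(Ω₂) = (-0.284990, 0.000000) ; Δ = (-0.194559, 0.000000)
  [+1]  conj(Y_{8,1})(Ω₁) = (0.210417, 0.586796) ; Y_{8,1}(Ω₂) = (0.161427, 0.028343) ; Δ = (0.017335, 0.100689)
  [+2]  conj(Y_{8,2})(Ω₁) = (-0.176122, 0.144948) ; Y_{8,2}(Ω₂) = (0.259966, 0.094193) ; Δ = (-0.059439, 0.021092)
  [+3]  conj(Y_{8,3})(Ω₁) = (-0.044420, -0.026499) ; Y_{8,3}(Ω₂) = (-0.184110, -0.105762) ; Δ = (0.005376, 0.009577)
  [+4]  conj(Y_{8,4})(Ω₁) = (0.001587, -0.008096) ; Y_{8,4}(Ω₂) = (-0.182306, -0.152074) ; Δ = (-0.001520, 0.001235)
  [+5]  conj(Y_{8,5})(Ω₁) = (0.000961, -0.000146) ; Y_{8,5}(Ω₂) = (0.201608, 0.238504) ; Δ = (0.000229, 0.000200)
  [+6]  conj(Y_{8,6})(Ω₁) = (0.000041, 0.000075) ; Y_{8,6}(Ω₂) = (0.055447, 0.095078) ; Δ = (-0.000005, 0.000008)
  [+7]  conj(Y_{8,7})(Ω₁) = (-0.000004, 0.000004) ; Y_{8,7}(Ω₂) = (-0.154885, -0.418911) ; Δ = (0.000002, 0.000001)
  [+8]  conj(Y_{8,8})(Ω₁) = (-0.000000, -0.000000) ; Y_{8,8}(Ω₂) = (0.062627, 0.343505) ; Δ = (0.000000, -0.000000)
Σ over m = (-0.270603, -0.000000); ×(4π/17) → (-0.200030, -0.000000). Real part: -0.200030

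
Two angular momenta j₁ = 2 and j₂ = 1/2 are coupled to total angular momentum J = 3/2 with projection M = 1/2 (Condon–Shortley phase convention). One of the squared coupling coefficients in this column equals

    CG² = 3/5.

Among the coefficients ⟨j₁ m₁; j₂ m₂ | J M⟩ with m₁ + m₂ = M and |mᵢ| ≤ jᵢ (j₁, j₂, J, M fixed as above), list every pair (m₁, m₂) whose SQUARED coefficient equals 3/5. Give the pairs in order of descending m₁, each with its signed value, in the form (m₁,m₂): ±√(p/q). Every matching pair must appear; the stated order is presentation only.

Admissible pairs with m₁+m₂ = M = 1/2: (0,1/2), (1,-1/2)
  (m₁,m₂)=(1,-1/2): CG² = 3/5, CG = +√(3/5)   ← matches the target
  (m₁,m₂)=(0,1/2): CG² = 2/5, CG = −√(2/5)
Pairs with CG² = 3/5: (1,-1/2): +√(3/5)

(1,-1/2): +√(3/5)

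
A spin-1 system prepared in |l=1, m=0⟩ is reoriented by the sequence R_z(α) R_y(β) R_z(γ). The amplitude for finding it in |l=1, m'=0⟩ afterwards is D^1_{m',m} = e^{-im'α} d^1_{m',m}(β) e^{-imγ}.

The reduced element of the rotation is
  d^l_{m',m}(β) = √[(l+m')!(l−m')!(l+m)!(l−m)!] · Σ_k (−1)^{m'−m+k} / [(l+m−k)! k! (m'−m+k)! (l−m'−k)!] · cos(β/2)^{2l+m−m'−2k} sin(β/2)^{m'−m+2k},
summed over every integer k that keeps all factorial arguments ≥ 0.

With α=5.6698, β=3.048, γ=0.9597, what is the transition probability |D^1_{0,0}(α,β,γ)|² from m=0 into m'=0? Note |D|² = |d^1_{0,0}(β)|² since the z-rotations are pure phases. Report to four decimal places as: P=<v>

First d^1_{0,0}(β=3.0480), then the phase factors e^{-i(0)α} and e^{-i(0)γ}:
With c≡cos(β/2)=0.046779 and s≡sin(β/2)=0.998905, N=[1·1·1·1]^{1/2}=1.000000
k: max(0,(0)−(0))=0 … min(1+(0),1−(0))=1
  k=0: (−1)^0·1.0000/(1)·0.0468^2·0.9989^0 = +0.002188
  k=1: (−1)^1·1.0000/(1)·0.0468^0·0.9989^2 = -0.997812
d^1_{0,0}(3.0480) = +0.002188 -0.997812 = -0.995623
|D^1_{0,0}|² = |d^1_{0,0}(β)|² = (-0.995623)² = 0.991266 (the z-rotation phases have unit modulus)

P=0.9913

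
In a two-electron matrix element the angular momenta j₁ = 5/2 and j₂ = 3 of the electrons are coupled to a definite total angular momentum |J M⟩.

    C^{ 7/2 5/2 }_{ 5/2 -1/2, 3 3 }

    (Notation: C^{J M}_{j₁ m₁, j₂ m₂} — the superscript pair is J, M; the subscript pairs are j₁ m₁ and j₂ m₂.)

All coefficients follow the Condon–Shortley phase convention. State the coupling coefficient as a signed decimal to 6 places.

+√(3/7) = +0.654654

√[8·2!3!4!/10! · 2!3!6!0!6!1!] = √(27648/7)
  +(−1)^2/∏(2,0,1,4,2,0)! = 1/96  (running 1/96)
⟨..|..⟩ = √(27648/7)·(1/96) = +0.654654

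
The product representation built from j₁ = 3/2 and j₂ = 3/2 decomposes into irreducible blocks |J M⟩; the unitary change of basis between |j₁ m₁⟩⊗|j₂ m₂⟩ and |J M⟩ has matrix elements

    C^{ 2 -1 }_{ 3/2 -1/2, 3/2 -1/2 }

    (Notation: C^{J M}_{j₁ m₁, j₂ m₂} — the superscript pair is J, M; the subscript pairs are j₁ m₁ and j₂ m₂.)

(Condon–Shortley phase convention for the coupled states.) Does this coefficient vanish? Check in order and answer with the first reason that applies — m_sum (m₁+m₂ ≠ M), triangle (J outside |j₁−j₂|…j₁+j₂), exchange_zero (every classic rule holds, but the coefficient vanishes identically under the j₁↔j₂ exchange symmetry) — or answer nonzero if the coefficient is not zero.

m-sum: m₁+m₂ = -1/2+(-1/2) = -1, M = -1  ✓
triangle: |j₁−j₂| = 0 ≤ J = 2 ≤ j₁+j₂ = 3  ✓
exchange: j₁=j₂ and m₁=m₂, and (−1)^(j₁+j₂−J) = (−1)^1 = −1 forces ⟨j₁m₁;j₂m₂|JM⟩ = −⟨j₂m₂;j₁m₁|JM⟩ = −⟨j₁m₁;j₂m₂|JM⟩ ⇒ the coefficient vanishes identically
Racah sum check: Σ_k collapses to 0 ⇒ CG = 0

exchange_zero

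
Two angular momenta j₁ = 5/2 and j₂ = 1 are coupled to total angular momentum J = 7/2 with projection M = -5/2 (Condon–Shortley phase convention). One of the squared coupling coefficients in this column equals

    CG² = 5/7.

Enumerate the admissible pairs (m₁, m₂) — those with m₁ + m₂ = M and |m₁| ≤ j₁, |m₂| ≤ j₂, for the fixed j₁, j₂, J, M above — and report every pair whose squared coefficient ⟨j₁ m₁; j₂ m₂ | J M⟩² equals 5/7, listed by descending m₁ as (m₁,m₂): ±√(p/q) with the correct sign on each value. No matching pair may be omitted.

(-3/2,-1): +√(5/7)

Admissible pairs with m₁+m₂ = M = -5/2: (-5/2,0), (-3/2,-1)
  (m₁,m₂)=(-3/2,-1): CG² = 5/7, CG = +√(5/7)   ← matches the target
  (m₁,m₂)=(-5/2,0): CG² = 2/7, CG = +√(2/7)
Pairs with CG² = 5/7: (-3/2,-1): +√(5/7)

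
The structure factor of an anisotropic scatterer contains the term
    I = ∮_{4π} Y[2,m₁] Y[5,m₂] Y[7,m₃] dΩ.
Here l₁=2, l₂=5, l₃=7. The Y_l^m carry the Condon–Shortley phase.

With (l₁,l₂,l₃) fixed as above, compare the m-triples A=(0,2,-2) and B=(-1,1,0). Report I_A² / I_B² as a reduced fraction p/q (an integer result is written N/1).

72/49

Same 2,5,7: normalisation and zero-m 3j drop out of the ratio.
A: Δ: 0! 4! 10! / 15! → 1/15015; sum: t=0:+1/120960 = 1/120960; 3j²(2 5 7; 0 2 -2) = Δ·Π!·Σ² = 24/1001  (sign -1)
B: Δ: 0! 4! 10! / 15! → 1/15015; sum: t=0:+1/103680 = 1/103680; 3j²(2 5 7; -1 1 0) = Δ·Π!·Σ² = 7/429  (sign -1)
I_A²/I_B² = (24/1001)/(7/429) = 72/49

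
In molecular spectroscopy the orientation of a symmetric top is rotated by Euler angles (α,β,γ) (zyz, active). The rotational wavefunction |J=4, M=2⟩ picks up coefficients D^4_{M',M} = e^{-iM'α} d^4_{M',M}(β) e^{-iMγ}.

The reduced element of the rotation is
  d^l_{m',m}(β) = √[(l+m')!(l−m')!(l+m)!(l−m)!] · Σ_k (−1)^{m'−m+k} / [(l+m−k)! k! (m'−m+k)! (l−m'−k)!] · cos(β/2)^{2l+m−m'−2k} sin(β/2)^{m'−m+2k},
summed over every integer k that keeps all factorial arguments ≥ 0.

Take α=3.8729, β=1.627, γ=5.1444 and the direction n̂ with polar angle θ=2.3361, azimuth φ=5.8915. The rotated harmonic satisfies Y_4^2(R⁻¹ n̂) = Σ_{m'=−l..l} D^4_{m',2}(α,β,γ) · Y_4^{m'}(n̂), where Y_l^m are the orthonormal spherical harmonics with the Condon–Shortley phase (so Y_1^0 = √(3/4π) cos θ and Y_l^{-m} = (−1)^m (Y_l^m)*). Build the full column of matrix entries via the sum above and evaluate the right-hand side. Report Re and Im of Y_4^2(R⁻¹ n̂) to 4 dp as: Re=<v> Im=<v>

Re=0.1207 Im=0.0861

Need the full column D^4_{m',2} for m'=−4..4 at α=3.8729, β=1.6270, γ=5.1444.
cos(β/2)=0.686959, sin(β/2)=0.726696
d^4_{-4,2}: single k=6 term ⇒ +0.367754;  D = +0.173208-0.324410i
d^4_{-3,2}: k∈[5..6] ⇒ +0.737466 -0.275083 = +0.462383;  D = +0.110312+0.449031i
d^4_{-2,2}: k∈[4..6] ⇒ +0.931593 -0.833988 +0.077772 = +0.175377;  D = -0.144884-0.098821i
d^4_{-1,2}: k∈[3..5] ⇒ +0.830287 -1.393679 +0.311915 = -0.251478;  D = -0.249266+0.033277i
d^4_{0,2}: k∈[2..4] ⇒ +0.526517 -1.571176 +0.659325 = -0.385334;  D = +0.250230-0.293031i
d^4_{1,2}: k∈[1..3] ⇒ +0.222590 -1.245430 +0.929120 = -0.093720;  D = +0.002299+0.093692i
d^4_{2,2}: k∈[0..2] ⇒ +0.049596 -0.665997 +0.931593 = +0.315192;  D = +0.216190+0.229363i
d^4_{3,2}: k∈[0..1] ⇒ -0.196306 +0.659020 = +0.462714;  D = -0.461096-0.038660i
d^4_{4,2}: single k=0 term ⇒ +0.293677;  D = +0.234207-0.177182i
Y_4^{m'}(θ=2.3361,φ=5.8915) and Σ D·Y over m':
  (+0.1732-0.3244i)·(+0.0005+0.1197i)  (+0.1103+0.4490i)·(-0.1254-0.3001i)  (-0.1449-0.0988i)·(+0.2908+0.2897i)  (-0.2493+0.0333i)·(-0.0785-0.0324i)  (+0.2502-0.2930i)·(-0.3529+0.0000i)  (+0.0023+0.0937i)·(+0.0785-0.0324i)  (+0.2162+0.2294i)·(+0.2908-0.2897i)  (-0.4611-0.0387i)·(+0.1254-0.3001i)  (+0.2342-0.1772i)·(+0.0005-0.1197i)
Y_4^2(R⁻¹ n̂) = +0.120688+0.086126i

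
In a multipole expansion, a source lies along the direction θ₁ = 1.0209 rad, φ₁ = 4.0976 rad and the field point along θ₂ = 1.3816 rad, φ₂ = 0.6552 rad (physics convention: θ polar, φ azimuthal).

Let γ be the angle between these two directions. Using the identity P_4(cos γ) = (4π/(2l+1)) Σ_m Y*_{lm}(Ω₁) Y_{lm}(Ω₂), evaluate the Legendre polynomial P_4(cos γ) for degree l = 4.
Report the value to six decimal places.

Summing Y*_{l m}(θ₁,φ₁)·Y_{l m}(θ₂,φ₂) over m ∈ [−4, 4]; prefactor 4π/(2·4+1) = 1.396263:
  m=-4: Y*=-0.18145 - 0.14747j  Y=-0.35719 - 0.20489j  product 0.03460 + 0.08985j
  m=-3: Y*=0.39030 - 0.10952j  Y=-0.08578 - 0.20587j  product -0.05603 - 0.07096j
  m=-2: Y*=-0.07419 + 0.20892j  Y=-0.06251 + 0.23461j  product -0.04438 - 0.03047j
  m=-1: Y*=0.13231 + 0.18738j  Y=-0.19072 + 0.14655j  product -0.05269 - 0.01635j
  m=+0: Y*=-0.27321 + 0.00000j  Y=0.20974 + 0.00000j  product -0.05730 + 0.00000j
  m=+1: Y*=-0.13231 + 0.18738j  Y=0.19072 + 0.14655j  product -0.05269 + 0.01635j
  m=+2: Y*=-0.07419 - 0.20892j  Y=-0.06251 - 0.23461j  product -0.04438 + 0.03047j
  m=+3: Y*=-0.39030 - 0.10952j  Y=0.08578 - 0.20587j  product -0.05603 + 0.07096j
  m=+4: Y*=-0.18145 + 0.14747j  Y=-0.35719 + 0.20489j  product 0.03460 - 0.08985j
Accumulated sum -0.29431 + 0.00000j; after 4π/(2l+1) scaling, -0.41093 + 0.00000j ⇒ P_4 = -0.410929

-0.410929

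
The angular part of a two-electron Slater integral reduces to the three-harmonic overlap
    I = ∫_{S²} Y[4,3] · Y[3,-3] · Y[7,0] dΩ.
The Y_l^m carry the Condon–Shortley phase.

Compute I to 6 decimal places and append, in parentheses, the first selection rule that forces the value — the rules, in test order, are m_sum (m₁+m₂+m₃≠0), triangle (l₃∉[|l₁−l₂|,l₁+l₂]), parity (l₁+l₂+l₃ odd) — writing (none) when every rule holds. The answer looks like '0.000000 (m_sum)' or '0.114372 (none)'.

m-sum 0 ✓  L=14 even ✓  1≤7≤7 ✓
Π(2lᵢ+1) = 9×7×15 = 945
triangle coeff Δ(4,3,7) = 1/45045
Σ_t [0,0]: t=0:+1/20736 = 1/20736
(3j)²=35/1287 [(4 3 7; 0 0 0)], sign=-1
Σ_t [0,0]: t=0:+1/3628800 = 1/3628800
(3j)²=1/6435 [(4 3 7; 3 -3 0)], sign=-1
⇒ 4πI² = 245/61347
I = (+1)√(245/61347/(4π)) = 0.01782713
No selection rule forces the value: the integral is nonzero (none).

0.017827 (none)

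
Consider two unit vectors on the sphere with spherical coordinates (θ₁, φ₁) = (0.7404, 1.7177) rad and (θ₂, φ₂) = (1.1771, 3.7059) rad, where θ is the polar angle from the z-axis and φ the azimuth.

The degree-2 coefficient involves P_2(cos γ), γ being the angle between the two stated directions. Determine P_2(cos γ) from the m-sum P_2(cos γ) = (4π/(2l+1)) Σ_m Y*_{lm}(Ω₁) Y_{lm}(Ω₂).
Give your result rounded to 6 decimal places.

Summing Y*_{l m}(θ₁,φ₁)·Y_{l m}(θ₂,φ₂) over m ∈ [−2, 2]; prefactor 4π/(2·2+1) = 2.513274:
  [-2]  conj(Y_{2,-2})(Ω₁) = -0.168246-0.050905i ; Y_{2,-2}(Ω₂) = +0.140968-0.297748i ; Δ = -0.038874+0.042919i
  [-1]  conj(Y_{2,-1})(Ω₁) = -0.056312+0.380567i ; Y_{2,-1}(Ω₂) = -0.231250+0.146373i ; Δ = -0.042683-0.096249i
  [+0]  conj(Y_{2,0})(Ω₁) = +0.200214-0.000000i ; Y_{2,0}(Ω₂) = -0.176160+0.000000i ; Δ = -0.035270+0.000000i
  [+1]  conj(Y_{2,1})(Ω₁) = +0.056312+0.380567i ; Y_{2,1}(Ω₂) = +0.231250+0.146373i ; Δ = -0.042683+0.096249i
  [+2]  conj(Y_{2,2})(Ω₁) = -0.168246+0.050905i ; Y_{2,2}(Ω₂) = +0.140968+0.297748i ; Δ = -0.038874-0.042919i
Σ over m = -0.198384+0.000000i; ×(4π/5) → -0.498593+0.000000i. Real part: -0.498593

-0.498593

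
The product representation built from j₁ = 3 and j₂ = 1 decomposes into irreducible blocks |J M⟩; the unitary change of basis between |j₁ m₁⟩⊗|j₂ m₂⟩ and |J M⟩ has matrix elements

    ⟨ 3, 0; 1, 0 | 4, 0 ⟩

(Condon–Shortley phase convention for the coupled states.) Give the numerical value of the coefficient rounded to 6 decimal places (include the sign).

triangle: 0!×6!×2!/9! = 1440/362880
(j±m)!: 3!×3!×1!×1!×4!×4! = 20736
prefactor² = (2J+1)×Δ×N² = 5184/7
  k=0: +1/(0!×0!×3!×1!×3!×1!) = 1/36
Σ = 1/36  ⇒  CG² = 5184/7×(1/36)² = 4/7
CG = +√(4/7) = +0.755929

+0.755929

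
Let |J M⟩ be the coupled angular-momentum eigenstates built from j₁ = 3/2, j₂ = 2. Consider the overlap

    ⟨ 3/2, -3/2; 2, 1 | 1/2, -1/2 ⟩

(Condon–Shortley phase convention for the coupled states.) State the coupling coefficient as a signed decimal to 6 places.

√[2·3!0!1!/5! · 0!3!3!1!0!1!] = √(18/5)
  +(−1)^3/∏(3,0,0,0,0,1)! = -1/6  (running -1/6)
⟨..|..⟩ = √(18/5)·(-1/6) = -0.316228

-0.316228  (= −√(1/10))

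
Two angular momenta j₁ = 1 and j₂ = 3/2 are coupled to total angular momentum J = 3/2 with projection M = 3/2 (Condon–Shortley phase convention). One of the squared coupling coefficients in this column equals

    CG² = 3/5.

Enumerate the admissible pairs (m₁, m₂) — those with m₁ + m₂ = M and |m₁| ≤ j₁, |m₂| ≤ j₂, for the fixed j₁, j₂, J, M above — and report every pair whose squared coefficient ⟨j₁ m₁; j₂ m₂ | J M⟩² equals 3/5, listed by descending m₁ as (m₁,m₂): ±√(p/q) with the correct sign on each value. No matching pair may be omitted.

Admissible pairs with m₁+m₂ = M = 3/2: (0,3/2), (1,1/2)
  (m₁,m₂)=(1,1/2): CG² = 2/5, CG = +√(2/5)
  (m₁,m₂)=(0,3/2): CG² = 3/5, CG = −√(3/5)   ← matches the target
Pairs with CG² = 3/5: (0,3/2): −√(3/5)

(0,3/2): −√(3/5)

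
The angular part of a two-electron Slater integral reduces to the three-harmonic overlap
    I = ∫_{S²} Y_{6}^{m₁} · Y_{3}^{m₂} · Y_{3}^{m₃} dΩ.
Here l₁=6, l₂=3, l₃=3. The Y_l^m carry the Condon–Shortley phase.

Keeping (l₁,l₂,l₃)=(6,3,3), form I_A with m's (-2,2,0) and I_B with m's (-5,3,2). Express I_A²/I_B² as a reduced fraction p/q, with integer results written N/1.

l's match ⇒ only the (l;m) 3-j factors differ between A and B.
A: triangle coeff Δ(6,3,3) = 1/12012; Σ_t [5,5]: t=5:−1/4320 = -1/4320; (3j)²=8/429 [(6 3 3; -2 2 0)], sign=+1
B: triangle coeff Δ(6,3,3) = 1/12012; Σ_t [6,6]: t=6:+1/86400 = 1/86400; (3j)²=1/26 [(6 3 3; -5 3 2)], sign=-1
I_A²/I_B² = (8/429)/(1/26) = 16/33

16/33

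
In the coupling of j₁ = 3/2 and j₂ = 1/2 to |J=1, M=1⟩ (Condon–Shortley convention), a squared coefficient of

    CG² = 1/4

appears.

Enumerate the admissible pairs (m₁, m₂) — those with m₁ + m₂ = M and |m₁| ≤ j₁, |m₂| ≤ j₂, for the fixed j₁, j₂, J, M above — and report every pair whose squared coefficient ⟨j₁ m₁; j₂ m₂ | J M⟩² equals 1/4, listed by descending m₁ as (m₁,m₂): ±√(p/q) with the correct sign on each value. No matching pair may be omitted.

(1/2,1/2): −√(1/4)

Admissible pairs with m₁+m₂ = M = 1: (1/2,1/2), (3/2,-1/2)
  (m₁,m₂)=(3/2,-1/2): CG² = 3/4, CG = +√(3/4)
  (m₁,m₂)=(1/2,1/2): CG² = 1/4, CG = −√(1/4)   ← matches the target
Pairs with CG² = 1/4: (1/2,1/2): −√(1/4)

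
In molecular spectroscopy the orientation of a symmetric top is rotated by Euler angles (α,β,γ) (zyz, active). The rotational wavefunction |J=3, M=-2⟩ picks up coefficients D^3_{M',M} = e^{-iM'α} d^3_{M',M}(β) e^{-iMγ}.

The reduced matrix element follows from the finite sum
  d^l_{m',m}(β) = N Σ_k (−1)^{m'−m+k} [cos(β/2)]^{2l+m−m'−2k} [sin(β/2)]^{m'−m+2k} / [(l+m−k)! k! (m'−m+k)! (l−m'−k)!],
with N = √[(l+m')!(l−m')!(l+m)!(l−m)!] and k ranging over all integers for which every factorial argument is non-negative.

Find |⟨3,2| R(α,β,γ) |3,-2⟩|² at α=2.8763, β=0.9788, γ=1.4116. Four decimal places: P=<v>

P=0.0322

Split into d^3_{2,-2}(β=0.9788) × two z-phases.
With c≡cos(β/2)=0.882615 and s≡sin(β/2)=0.470096, N=[120·1·1·120]^{1/2}=120.000000
Admissible k: 0..1 (factorial args all ≥0)
  k=0: (−1)^4·120.0000/(24)·0.8826^2·0.4701^4 = +0.190222
  k=1: (−1)^5·120.0000/(120)·0.8826^0·0.4701^6 = -0.010792
d^3_{2,-2}(0.9788) = +0.190222 -0.010792 = +0.179429
|D^3_{2,-2}|² = |d^3_{2,-2}(β)|² = (+0.179429)² = 0.032195 (the z-rotation phases have unit modulus)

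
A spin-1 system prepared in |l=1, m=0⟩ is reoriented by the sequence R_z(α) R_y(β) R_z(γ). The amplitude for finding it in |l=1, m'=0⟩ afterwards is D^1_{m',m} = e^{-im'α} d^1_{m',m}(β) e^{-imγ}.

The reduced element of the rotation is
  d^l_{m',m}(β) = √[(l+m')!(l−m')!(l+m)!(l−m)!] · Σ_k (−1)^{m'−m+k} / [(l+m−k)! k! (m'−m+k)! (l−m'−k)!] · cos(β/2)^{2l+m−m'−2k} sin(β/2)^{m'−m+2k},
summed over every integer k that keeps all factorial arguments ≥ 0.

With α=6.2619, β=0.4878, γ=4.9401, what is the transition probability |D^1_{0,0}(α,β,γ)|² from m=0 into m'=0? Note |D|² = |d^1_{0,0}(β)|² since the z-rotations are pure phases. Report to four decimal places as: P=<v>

P=0.7803

Split into d^1_{0,0}(β=0.4878) × two z-phases.
With c≡cos(β/2)=0.970404 and s≡sin(β/2)=0.241489, N=[1·1·1·1]^{1/2}=1.000000
k: max(0,(0)−(0))=0 … min(1+(0),1−(0))=1
  k=0: (−1)^0·1.0000/(1)·0.9704^2·0.2415^0 = +0.941683
  k=1: (−1)^1·1.0000/(1)·0.9704^0·0.2415^2 = -0.058317
d^1_{0,0}(0.4878) = +0.941683 -0.058317 = +0.883366
|D^1_{0,0}|² = |d^1_{0,0}(β)|² = (+0.883366)² = 0.780336 (the z-rotation phases have unit modulus)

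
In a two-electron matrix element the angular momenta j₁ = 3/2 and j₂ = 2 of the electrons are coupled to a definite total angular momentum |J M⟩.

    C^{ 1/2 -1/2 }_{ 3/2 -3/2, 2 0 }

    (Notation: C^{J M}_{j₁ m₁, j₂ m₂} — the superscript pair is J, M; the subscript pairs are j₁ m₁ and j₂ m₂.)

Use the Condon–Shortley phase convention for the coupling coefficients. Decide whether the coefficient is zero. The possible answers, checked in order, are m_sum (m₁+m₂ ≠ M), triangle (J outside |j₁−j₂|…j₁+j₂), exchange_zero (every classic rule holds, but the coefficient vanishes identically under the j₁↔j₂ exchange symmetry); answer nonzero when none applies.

m-sum: m₁+m₂ = -3/2+0 = -3/2, M = -1/2  ✗ ⇒ coefficient is 0

m_sum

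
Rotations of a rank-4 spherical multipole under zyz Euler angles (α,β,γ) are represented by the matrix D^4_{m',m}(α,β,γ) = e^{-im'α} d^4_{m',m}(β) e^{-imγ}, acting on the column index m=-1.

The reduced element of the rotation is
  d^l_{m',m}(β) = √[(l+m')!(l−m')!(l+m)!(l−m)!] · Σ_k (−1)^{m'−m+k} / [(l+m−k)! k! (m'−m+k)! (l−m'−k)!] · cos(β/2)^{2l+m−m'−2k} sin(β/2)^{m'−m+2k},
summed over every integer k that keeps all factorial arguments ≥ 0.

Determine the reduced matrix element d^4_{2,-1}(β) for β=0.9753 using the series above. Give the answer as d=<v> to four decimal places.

d=-0.4711

d^4_{2,-1}(β=0.9753) via the finite sum:
c=cos(0.975300/2)=0.883436, s=sin(0.975300/2)=0.468551; N=√[720·2·6·120]=1018.233765
k∈{0,1,2} keeps every argument non-negative
  k=0: (−1)^3·1018.2338/(72)·0.8834^5·0.4686^3 = -0.782821
  k=1: (−1)^4·1018.2338/(48)·0.8834^3·0.4686^5 = +0.330306
  k=2: (−1)^5·1018.2338/(240)·0.8834^1·0.4686^7 = -0.018583
d^4_{2,-1}(0.9753) = -0.782821 +0.330306 -0.018583 = -0.471097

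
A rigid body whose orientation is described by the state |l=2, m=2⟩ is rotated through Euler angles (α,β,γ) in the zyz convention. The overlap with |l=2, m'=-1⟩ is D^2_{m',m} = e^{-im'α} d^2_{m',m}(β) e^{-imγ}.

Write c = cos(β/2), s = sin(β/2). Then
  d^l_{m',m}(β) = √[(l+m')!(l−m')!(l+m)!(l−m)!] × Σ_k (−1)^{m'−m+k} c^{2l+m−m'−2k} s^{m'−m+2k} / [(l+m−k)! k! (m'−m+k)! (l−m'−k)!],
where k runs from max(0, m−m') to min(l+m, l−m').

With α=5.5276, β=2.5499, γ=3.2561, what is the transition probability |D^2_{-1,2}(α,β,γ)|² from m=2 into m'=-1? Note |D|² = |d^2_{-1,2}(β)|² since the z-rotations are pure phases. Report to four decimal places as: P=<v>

First d^2_{-1,2}(β=2.5499), then the phase factors e^{-i(-1)α} and e^{-i(2)γ}:
Half-angle: c=0.291550, s=0.956556. N=√(1·6·24·1)=12.000000
The bounds max(0,m−m')=3 and min(l+m,l−m')=3 give 1 term
  k=3: (−1)^0·12.0000/(6)·0.2915^1·0.9566^3 = +0.510356
d^2_{-1,2}(2.5499) = +0.510356
|D^2_{-1,2}|² = |d^2_{-1,2}(β)|² = (+0.510356)² = 0.260463 (the z-rotation phases have unit modulus)

P=0.2605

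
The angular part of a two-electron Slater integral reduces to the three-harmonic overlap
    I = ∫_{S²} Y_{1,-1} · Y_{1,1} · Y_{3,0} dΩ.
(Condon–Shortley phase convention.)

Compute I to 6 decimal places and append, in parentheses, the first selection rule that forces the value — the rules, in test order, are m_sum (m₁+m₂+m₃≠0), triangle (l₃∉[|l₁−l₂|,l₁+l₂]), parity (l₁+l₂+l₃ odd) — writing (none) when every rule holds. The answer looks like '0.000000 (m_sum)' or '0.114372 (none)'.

0.000000 (triangle)

triangle: need 0≤l₃≤2, have 3; I=0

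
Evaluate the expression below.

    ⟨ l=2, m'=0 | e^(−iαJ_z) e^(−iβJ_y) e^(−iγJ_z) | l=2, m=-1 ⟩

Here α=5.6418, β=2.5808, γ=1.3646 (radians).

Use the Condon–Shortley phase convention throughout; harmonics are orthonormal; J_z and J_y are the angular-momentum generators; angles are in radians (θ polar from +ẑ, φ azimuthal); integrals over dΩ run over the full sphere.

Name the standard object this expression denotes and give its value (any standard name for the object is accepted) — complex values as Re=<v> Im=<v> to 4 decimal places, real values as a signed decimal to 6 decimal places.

Wigner D-matrix element, Re=0.1129 Im=0.5399

This is a Wigner D-matrix element — the rotation-matrix element ⟨l m'| R(α,β,γ) |l m⟩ in the angular-momentum basis.
First d^2_{0,-1}(β=2.5808), then the phase factors e^{-i(0)α} and e^{-i(-1)γ}:
With c≡cos(β/2)=0.276737 and s≡sin(β/2)=0.960946, N=[2·2·1·6]^{1/2}=4.898979
k: max(0,(-1)−(0))=0 … min(2+(-1),2−(0))=1
  k=0: (−1)^1·4.8990/(2)·0.2767^3·0.9609^1 = -0.049885
  k=1: (−1)^2·4.8990/(2)·0.2767^1·0.9609^3 = +0.601504
d^2_{0,-1}(2.5808) = -0.049885 +0.601504 = +0.551619
Attach z-rotation phases: D = e^{-i(0)(5.6418)}·(+0.551619)·e^{-i(-1)(1.3646)} = +0.112938+0.539934i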